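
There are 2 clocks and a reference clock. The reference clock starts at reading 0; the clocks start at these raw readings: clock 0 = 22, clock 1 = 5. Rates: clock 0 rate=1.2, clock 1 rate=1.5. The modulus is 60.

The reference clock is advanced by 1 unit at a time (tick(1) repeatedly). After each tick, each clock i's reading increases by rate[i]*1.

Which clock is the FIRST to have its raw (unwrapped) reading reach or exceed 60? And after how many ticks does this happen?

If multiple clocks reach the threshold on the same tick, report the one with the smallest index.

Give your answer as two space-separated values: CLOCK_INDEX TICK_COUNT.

Answer: 0 32

Derivation:
clock 0: start=22, rate=1.2, needs 60-22 = 38; ticks = ceil(38/1.2) = ceil(31.6667) = 32; reading at tick 32 = 22 + 1.2*32 = 60.4000
clock 1: start=5, rate=1.5, needs 60-5 = 55; ticks = ceil(55/1.5) = ceil(36.6667) = 37; reading at tick 37 = 5 + 1.5*37 = 60.5000
Minimum tick count = 32; winners = [0]; smallest index = 0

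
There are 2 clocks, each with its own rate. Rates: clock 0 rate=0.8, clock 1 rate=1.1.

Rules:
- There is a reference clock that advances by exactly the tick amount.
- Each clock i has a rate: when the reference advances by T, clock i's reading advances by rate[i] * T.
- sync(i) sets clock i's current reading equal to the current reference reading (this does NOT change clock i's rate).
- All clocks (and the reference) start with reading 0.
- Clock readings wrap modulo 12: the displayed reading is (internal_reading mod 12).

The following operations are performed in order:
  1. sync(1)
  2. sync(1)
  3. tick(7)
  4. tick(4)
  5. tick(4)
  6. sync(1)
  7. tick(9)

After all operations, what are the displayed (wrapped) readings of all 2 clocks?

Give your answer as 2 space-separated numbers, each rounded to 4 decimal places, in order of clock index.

Answer: 7.2000 0.9000

Derivation:
After op 1 sync(1): ref=0.0000 raw=[0.0000 0.0000]
After op 2 sync(1): ref=0.0000 raw=[0.0000 0.0000]
After op 3 tick(7): ref=7.0000 raw=[5.6000 7.7000]
After op 4 tick(4): ref=11.0000 raw=[8.8000 12.1000]
After op 5 tick(4): ref=15.0000 raw=[12.0000 16.5000]
After op 6 sync(1): ref=15.0000 raw=[12.0000 15.0000]
After op 7 tick(9): ref=24.0000 raw=[19.2000 24.9000]
Wrap final raw readings (mod 12): 19.2000 mod 12 = 7.2000; 24.9000 mod 12 = 0.9000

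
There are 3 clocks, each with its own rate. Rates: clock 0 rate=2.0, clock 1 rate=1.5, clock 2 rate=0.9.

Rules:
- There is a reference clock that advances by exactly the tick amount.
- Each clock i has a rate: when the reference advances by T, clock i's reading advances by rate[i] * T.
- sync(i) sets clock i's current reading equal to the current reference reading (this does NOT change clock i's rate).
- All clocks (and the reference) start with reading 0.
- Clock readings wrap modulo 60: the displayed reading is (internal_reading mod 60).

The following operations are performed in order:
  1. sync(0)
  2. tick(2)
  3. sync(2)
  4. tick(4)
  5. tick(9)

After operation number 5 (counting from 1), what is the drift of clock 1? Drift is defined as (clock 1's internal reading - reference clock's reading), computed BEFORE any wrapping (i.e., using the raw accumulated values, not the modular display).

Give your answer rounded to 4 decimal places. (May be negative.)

Answer: 7.5000

Derivation:
After op 1 sync(0): ref=0.0000 raw=[0.0000 0.0000 0.0000]
After op 2 tick(2): ref=2.0000 raw=[4.0000 3.0000 1.8000]
After op 3 sync(2): ref=2.0000 raw=[4.0000 3.0000 2.0000]
After op 4 tick(4): ref=6.0000 raw=[12.0000 9.0000 5.6000]
After op 5 tick(9): ref=15.0000 raw=[30.0000 22.5000 13.7000]
Drift of clock 1 after op 5: 22.5000 - 15.0000 = 7.5000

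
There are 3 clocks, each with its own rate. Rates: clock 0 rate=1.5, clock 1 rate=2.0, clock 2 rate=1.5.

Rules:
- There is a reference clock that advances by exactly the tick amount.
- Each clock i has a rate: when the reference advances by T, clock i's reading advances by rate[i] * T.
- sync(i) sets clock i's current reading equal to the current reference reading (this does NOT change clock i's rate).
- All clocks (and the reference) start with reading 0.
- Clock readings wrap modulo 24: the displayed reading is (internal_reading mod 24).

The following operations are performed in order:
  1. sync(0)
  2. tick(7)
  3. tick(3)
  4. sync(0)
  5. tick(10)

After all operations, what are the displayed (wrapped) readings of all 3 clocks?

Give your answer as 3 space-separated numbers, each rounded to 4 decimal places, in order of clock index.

Answer: 1.0000 16.0000 6.0000

Derivation:
After op 1 sync(0): ref=0.0000 raw=[0.0000 0.0000 0.0000]
After op 2 tick(7): ref=7.0000 raw=[10.5000 14.0000 10.5000]
After op 3 tick(3): ref=10.0000 raw=[15.0000 20.0000 15.0000]
After op 4 sync(0): ref=10.0000 raw=[10.0000 20.0000 15.0000]
After op 5 tick(10): ref=20.0000 raw=[25.0000 40.0000 30.0000]
Wrap final raw readings (mod 24): 25.0000 mod 24 = 1.0000; 40.0000 mod 24 = 16.0000; 30.0000 mod 24 = 6.0000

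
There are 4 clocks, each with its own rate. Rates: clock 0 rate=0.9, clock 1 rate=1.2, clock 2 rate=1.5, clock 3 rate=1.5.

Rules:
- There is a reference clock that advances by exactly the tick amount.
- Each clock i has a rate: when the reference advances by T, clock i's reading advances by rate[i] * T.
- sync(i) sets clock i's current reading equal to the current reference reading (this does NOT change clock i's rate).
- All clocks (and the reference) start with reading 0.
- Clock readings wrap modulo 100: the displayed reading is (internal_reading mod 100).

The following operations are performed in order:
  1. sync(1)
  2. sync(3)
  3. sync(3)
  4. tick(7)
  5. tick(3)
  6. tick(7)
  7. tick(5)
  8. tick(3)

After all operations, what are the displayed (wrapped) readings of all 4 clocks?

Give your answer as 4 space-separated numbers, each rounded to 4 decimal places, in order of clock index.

Answer: 22.5000 30.0000 37.5000 37.5000

Derivation:
After op 1 sync(1): ref=0.0000 raw=[0.0000 0.0000 0.0000 0.0000]
After op 2 sync(3): ref=0.0000 raw=[0.0000 0.0000 0.0000 0.0000]
After op 3 sync(3): ref=0.0000 raw=[0.0000 0.0000 0.0000 0.0000]
After op 4 tick(7): ref=7.0000 raw=[6.3000 8.4000 10.5000 10.5000]
After op 5 tick(3): ref=10.0000 raw=[9.0000 12.0000 15.0000 15.0000]
After op 6 tick(7): ref=17.0000 raw=[15.3000 20.4000 25.5000 25.5000]
After op 7 tick(5): ref=22.0000 raw=[19.8000 26.4000 33.0000 33.0000]
After op 8 tick(3): ref=25.0000 raw=[22.5000 30.0000 37.5000 37.5000]
Wrap final raw readings (mod 100): 22.5000 mod 100 = 22.5000; 30.0000 mod 100 = 30.0000; 37.5000 mod 100 = 37.5000; 37.5000 mod 100 = 37.5000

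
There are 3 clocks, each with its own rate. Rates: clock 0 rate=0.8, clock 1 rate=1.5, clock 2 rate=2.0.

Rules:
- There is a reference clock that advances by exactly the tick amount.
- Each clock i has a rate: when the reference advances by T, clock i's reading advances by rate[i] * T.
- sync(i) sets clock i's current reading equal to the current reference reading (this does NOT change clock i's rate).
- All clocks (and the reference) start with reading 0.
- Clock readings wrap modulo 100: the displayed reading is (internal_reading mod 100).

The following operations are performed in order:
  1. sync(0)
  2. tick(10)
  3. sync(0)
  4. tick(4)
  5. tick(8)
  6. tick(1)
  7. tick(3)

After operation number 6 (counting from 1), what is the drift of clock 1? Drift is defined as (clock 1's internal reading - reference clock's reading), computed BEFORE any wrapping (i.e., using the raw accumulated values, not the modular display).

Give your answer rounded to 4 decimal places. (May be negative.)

After op 1 sync(0): ref=0.0000 raw=[0.0000 0.0000 0.0000]
After op 2 tick(10): ref=10.0000 raw=[8.0000 15.0000 20.0000]
After op 3 sync(0): ref=10.0000 raw=[10.0000 15.0000 20.0000]
After op 4 tick(4): ref=14.0000 raw=[13.2000 21.0000 28.0000]
After op 5 tick(8): ref=22.0000 raw=[19.6000 33.0000 44.0000]
After op 6 tick(1): ref=23.0000 raw=[20.4000 34.5000 46.0000]
Drift of clock 1 after op 6: 34.5000 - 23.0000 = 11.5000

Answer: 11.5000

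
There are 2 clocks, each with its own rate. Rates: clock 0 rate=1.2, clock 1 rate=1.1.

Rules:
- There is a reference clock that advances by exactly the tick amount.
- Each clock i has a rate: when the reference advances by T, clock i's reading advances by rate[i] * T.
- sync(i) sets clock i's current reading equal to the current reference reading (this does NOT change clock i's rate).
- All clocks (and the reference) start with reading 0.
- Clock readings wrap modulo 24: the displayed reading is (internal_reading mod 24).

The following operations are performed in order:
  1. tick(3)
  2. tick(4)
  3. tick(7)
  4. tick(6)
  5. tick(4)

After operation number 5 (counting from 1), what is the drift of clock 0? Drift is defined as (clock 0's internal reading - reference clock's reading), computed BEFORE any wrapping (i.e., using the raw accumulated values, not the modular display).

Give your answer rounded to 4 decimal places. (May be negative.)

After op 1 tick(3): ref=3.0000 raw=[3.6000 3.3000]
After op 2 tick(4): ref=7.0000 raw=[8.4000 7.7000]
After op 3 tick(7): ref=14.0000 raw=[16.8000 15.4000]
After op 4 tick(6): ref=20.0000 raw=[24.0000 22.0000]
After op 5 tick(4): ref=24.0000 raw=[28.8000 26.4000]
Drift of clock 0 after op 5: 28.8000 - 24.0000 = 4.8000

Answer: 4.8000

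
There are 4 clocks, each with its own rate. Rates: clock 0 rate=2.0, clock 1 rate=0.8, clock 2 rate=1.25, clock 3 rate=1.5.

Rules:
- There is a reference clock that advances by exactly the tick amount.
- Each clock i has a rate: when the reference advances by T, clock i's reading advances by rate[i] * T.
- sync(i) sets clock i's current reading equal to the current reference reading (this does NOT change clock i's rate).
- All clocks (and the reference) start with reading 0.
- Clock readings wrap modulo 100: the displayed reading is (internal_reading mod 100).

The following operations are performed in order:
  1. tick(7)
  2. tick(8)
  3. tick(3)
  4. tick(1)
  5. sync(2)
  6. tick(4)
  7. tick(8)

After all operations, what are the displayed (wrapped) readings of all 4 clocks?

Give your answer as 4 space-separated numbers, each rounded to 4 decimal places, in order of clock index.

Answer: 62.0000 24.8000 34.0000 46.5000

Derivation:
After op 1 tick(7): ref=7.0000 raw=[14.0000 5.6000 8.7500 10.5000]
After op 2 tick(8): ref=15.0000 raw=[30.0000 12.0000 18.7500 22.5000]
After op 3 tick(3): ref=18.0000 raw=[36.0000 14.4000 22.5000 27.0000]
After op 4 tick(1): ref=19.0000 raw=[38.0000 15.2000 23.7500 28.5000]
After op 5 sync(2): ref=19.0000 raw=[38.0000 15.2000 19.0000 28.5000]
After op 6 tick(4): ref=23.0000 raw=[46.0000 18.4000 24.0000 34.5000]
After op 7 tick(8): ref=31.0000 raw=[62.0000 24.8000 34.0000 46.5000]
Wrap final raw readings (mod 100): 62.0000 mod 100 = 62.0000; 24.8000 mod 100 = 24.8000; 34.0000 mod 100 = 34.0000; 46.5000 mod 100 = 46.5000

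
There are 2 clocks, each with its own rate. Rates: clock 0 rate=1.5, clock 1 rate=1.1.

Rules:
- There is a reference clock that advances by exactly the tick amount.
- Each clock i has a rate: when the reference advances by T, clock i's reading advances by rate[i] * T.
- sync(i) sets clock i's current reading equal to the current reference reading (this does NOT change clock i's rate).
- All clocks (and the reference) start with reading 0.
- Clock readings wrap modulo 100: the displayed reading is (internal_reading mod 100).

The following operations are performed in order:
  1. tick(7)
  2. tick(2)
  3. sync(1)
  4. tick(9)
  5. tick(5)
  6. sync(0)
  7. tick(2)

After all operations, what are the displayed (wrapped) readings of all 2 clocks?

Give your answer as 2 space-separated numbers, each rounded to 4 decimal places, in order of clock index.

Answer: 26.0000 26.6000

Derivation:
After op 1 tick(7): ref=7.0000 raw=[10.5000 7.7000]
After op 2 tick(2): ref=9.0000 raw=[13.5000 9.9000]
After op 3 sync(1): ref=9.0000 raw=[13.5000 9.0000]
After op 4 tick(9): ref=18.0000 raw=[27.0000 18.9000]
After op 5 tick(5): ref=23.0000 raw=[34.5000 24.4000]
After op 6 sync(0): ref=23.0000 raw=[23.0000 24.4000]
After op 7 tick(2): ref=25.0000 raw=[26.0000 26.6000]
Wrap final raw readings (mod 100): 26.0000 mod 100 = 26.0000; 26.6000 mod 100 = 26.6000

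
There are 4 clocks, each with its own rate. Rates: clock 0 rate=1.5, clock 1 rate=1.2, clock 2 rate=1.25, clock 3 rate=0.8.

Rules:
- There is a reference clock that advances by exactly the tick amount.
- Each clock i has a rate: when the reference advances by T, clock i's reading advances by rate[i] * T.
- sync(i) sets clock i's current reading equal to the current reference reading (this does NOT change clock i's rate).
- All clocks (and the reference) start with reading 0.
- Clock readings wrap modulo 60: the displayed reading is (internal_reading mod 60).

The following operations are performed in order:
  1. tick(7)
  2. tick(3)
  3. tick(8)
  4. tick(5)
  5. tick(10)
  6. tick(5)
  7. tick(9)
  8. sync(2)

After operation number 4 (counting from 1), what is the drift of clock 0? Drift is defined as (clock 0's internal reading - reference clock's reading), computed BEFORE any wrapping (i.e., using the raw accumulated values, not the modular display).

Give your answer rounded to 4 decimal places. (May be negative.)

Answer: 11.5000

Derivation:
After op 1 tick(7): ref=7.0000 raw=[10.5000 8.4000 8.7500 5.6000]
After op 2 tick(3): ref=10.0000 raw=[15.0000 12.0000 12.5000 8.0000]
After op 3 tick(8): ref=18.0000 raw=[27.0000 21.6000 22.5000 14.4000]
After op 4 tick(5): ref=23.0000 raw=[34.5000 27.6000 28.7500 18.4000]
Drift of clock 0 after op 4: 34.5000 - 23.0000 = 11.5000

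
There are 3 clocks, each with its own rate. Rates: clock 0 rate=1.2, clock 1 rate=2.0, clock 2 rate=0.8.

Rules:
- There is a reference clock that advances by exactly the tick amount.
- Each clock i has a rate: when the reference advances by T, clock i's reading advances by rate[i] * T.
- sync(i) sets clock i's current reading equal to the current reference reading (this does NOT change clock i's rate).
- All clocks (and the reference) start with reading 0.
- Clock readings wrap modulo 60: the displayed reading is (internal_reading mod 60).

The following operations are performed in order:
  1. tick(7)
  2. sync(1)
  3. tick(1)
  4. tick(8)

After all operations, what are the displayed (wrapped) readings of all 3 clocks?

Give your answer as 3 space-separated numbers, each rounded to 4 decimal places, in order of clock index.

Answer: 19.2000 25.0000 12.8000

Derivation:
After op 1 tick(7): ref=7.0000 raw=[8.4000 14.0000 5.6000]
After op 2 sync(1): ref=7.0000 raw=[8.4000 7.0000 5.6000]
After op 3 tick(1): ref=8.0000 raw=[9.6000 9.0000 6.4000]
After op 4 tick(8): ref=16.0000 raw=[19.2000 25.0000 12.8000]
Wrap final raw readings (mod 60): 19.2000 mod 60 = 19.2000; 25.0000 mod 60 = 25.0000; 12.8000 mod 60 = 12.8000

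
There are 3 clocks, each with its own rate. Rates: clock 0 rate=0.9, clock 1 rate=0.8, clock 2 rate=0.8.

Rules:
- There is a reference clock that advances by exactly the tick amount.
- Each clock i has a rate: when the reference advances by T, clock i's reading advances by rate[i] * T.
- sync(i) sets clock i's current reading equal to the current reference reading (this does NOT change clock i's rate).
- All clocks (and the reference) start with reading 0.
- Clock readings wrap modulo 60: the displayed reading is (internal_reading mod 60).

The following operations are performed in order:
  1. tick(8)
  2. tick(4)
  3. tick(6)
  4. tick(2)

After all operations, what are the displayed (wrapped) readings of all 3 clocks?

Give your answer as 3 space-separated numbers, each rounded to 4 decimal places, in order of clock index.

After op 1 tick(8): ref=8.0000 raw=[7.2000 6.4000 6.4000]
After op 2 tick(4): ref=12.0000 raw=[10.8000 9.6000 9.6000]
After op 3 tick(6): ref=18.0000 raw=[16.2000 14.4000 14.4000]
After op 4 tick(2): ref=20.0000 raw=[18.0000 16.0000 16.0000]
Wrap final raw readings (mod 60): 18.0000 mod 60 = 18.0000; 16.0000 mod 60 = 16.0000; 16.0000 mod 60 = 16.0000

Answer: 18.0000 16.0000 16.0000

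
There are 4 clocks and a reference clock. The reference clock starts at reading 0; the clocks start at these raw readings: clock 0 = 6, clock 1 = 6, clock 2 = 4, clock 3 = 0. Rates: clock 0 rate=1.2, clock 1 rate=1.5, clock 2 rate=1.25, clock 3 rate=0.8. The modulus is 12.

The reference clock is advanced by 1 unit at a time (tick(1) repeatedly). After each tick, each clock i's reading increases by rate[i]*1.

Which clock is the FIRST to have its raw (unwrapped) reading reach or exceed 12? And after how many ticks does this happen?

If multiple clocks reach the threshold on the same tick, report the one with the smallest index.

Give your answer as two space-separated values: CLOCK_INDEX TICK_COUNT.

clock 0: start=6, rate=1.2, needs 12-6 = 6; ticks = ceil(6/1.2) = ceil(5.0000) = 5; reading at tick 5 = 6 + 1.2*5 = 12.0000
clock 1: start=6, rate=1.5, needs 12-6 = 6; ticks = ceil(6/1.5) = ceil(4.0000) = 4; reading at tick 4 = 6 + 1.5*4 = 12.0000
clock 2: start=4, rate=1.25, needs 12-4 = 8; ticks = ceil(8/1.25) = ceil(6.4000) = 7; reading at tick 7 = 4 + 1.25*7 = 12.7500
clock 3: start=0, rate=0.8, needs 12-0 = 12; ticks = ceil(12/0.8) = ceil(15.0000) = 15; reading at tick 15 = 0 + 0.8*15 = 12.0000
Minimum tick count = 4; winners = [1]; smallest index = 1

Answer: 1 4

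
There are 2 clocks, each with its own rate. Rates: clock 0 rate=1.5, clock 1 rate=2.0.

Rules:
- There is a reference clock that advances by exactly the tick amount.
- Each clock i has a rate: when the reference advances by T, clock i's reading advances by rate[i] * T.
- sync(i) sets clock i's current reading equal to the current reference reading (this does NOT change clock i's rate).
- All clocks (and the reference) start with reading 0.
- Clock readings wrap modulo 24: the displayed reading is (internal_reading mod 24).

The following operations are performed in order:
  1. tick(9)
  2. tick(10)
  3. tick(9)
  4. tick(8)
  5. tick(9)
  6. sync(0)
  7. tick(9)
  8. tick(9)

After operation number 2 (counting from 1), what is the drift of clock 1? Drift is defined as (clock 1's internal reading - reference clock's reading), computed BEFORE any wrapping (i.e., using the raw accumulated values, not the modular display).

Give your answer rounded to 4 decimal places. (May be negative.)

After op 1 tick(9): ref=9.0000 raw=[13.5000 18.0000]
After op 2 tick(10): ref=19.0000 raw=[28.5000 38.0000]
Drift of clock 1 after op 2: 38.0000 - 19.0000 = 19.0000

Answer: 19.0000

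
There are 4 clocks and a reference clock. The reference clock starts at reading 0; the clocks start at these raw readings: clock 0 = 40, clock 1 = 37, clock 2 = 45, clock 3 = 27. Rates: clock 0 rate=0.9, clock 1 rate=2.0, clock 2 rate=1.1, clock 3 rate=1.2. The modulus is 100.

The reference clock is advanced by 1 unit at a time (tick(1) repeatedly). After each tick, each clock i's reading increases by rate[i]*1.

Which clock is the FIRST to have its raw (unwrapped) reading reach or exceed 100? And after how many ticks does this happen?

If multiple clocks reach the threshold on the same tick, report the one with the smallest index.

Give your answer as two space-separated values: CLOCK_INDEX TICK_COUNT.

clock 0: start=40, rate=0.9, needs 100-40 = 60; ticks = ceil(60/0.9) = ceil(66.6667) = 67; reading at tick 67 = 40 + 0.9*67 = 100.3000
clock 1: start=37, rate=2.0, needs 100-37 = 63; ticks = ceil(63/2.0) = ceil(31.5000) = 32; reading at tick 32 = 37 + 2.0*32 = 101.0000
clock 2: start=45, rate=1.1, needs 100-45 = 55; ticks = ceil(55/1.1) = ceil(50.0000) = 50; reading at tick 50 = 45 + 1.1*50 = 100.0000
clock 3: start=27, rate=1.2, needs 100-27 = 73; ticks = ceil(73/1.2) = ceil(60.8333) = 61; reading at tick 61 = 27 + 1.2*61 = 100.2000
Minimum tick count = 32; winners = [1]; smallest index = 1

Answer: 1 32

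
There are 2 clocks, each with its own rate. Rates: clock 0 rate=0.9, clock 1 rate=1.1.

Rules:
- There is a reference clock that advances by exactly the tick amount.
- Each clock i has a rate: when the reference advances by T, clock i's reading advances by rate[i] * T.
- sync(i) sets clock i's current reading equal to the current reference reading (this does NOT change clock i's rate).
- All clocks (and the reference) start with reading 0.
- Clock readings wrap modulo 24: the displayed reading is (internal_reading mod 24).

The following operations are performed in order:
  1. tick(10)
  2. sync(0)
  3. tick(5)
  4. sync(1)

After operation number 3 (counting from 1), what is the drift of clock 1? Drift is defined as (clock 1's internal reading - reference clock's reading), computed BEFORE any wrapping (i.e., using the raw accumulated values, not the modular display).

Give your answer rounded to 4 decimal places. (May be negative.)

Answer: 1.5000

Derivation:
After op 1 tick(10): ref=10.0000 raw=[9.0000 11.0000]
After op 2 sync(0): ref=10.0000 raw=[10.0000 11.0000]
After op 3 tick(5): ref=15.0000 raw=[14.5000 16.5000]
Drift of clock 1 after op 3: 16.5000 - 15.0000 = 1.5000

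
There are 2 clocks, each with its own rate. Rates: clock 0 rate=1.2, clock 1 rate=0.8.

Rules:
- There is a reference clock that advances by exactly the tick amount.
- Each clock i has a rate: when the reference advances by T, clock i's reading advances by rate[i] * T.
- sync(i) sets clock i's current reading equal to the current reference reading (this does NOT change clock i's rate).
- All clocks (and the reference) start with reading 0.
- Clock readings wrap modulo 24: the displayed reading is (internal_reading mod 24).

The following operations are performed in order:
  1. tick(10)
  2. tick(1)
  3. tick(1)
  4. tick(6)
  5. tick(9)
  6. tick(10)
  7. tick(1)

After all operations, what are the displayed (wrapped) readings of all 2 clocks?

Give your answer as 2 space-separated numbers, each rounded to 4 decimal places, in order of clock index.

Answer: 21.6000 6.4000

Derivation:
After op 1 tick(10): ref=10.0000 raw=[12.0000 8.0000]
After op 2 tick(1): ref=11.0000 raw=[13.2000 8.8000]
After op 3 tick(1): ref=12.0000 raw=[14.4000 9.6000]
After op 4 tick(6): ref=18.0000 raw=[21.6000 14.4000]
After op 5 tick(9): ref=27.0000 raw=[32.4000 21.6000]
After op 6 tick(10): ref=37.0000 raw=[44.4000 29.6000]
After op 7 tick(1): ref=38.0000 raw=[45.6000 30.4000]
Wrap final raw readings (mod 24): 45.6000 mod 24 = 21.6000; 30.4000 mod 24 = 6.4000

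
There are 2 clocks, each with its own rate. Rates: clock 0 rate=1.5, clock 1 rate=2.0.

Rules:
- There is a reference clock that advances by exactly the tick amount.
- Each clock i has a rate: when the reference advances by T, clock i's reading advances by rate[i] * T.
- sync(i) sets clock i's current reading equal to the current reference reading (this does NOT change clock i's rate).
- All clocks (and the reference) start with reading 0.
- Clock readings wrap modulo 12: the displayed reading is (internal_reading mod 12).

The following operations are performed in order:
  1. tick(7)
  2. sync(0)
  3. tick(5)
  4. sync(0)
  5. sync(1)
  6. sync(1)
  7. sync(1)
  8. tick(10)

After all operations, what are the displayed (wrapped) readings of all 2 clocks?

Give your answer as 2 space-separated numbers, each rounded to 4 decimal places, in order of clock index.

Answer: 3.0000 8.0000

Derivation:
After op 1 tick(7): ref=7.0000 raw=[10.5000 14.0000]
After op 2 sync(0): ref=7.0000 raw=[7.0000 14.0000]
After op 3 tick(5): ref=12.0000 raw=[14.5000 24.0000]
After op 4 sync(0): ref=12.0000 raw=[12.0000 24.0000]
After op 5 sync(1): ref=12.0000 raw=[12.0000 12.0000]
After op 6 sync(1): ref=12.0000 raw=[12.0000 12.0000]
After op 7 sync(1): ref=12.0000 raw=[12.0000 12.0000]
After op 8 tick(10): ref=22.0000 raw=[27.0000 32.0000]
Wrap final raw readings (mod 12): 27.0000 mod 12 = 3.0000; 32.0000 mod 12 = 8.0000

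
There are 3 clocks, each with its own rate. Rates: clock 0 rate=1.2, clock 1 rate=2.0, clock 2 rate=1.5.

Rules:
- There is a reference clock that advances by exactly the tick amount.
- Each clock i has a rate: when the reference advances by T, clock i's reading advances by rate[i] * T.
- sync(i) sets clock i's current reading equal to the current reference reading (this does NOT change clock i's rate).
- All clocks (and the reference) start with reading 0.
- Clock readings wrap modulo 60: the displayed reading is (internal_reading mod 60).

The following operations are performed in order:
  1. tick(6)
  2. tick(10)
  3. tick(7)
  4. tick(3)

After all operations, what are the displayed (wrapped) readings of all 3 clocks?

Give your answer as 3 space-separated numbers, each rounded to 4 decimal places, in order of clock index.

After op 1 tick(6): ref=6.0000 raw=[7.2000 12.0000 9.0000]
After op 2 tick(10): ref=16.0000 raw=[19.2000 32.0000 24.0000]
After op 3 tick(7): ref=23.0000 raw=[27.6000 46.0000 34.5000]
After op 4 tick(3): ref=26.0000 raw=[31.2000 52.0000 39.0000]
Wrap final raw readings (mod 60): 31.2000 mod 60 = 31.2000; 52.0000 mod 60 = 52.0000; 39.0000 mod 60 = 39.0000

Answer: 31.2000 52.0000 39.0000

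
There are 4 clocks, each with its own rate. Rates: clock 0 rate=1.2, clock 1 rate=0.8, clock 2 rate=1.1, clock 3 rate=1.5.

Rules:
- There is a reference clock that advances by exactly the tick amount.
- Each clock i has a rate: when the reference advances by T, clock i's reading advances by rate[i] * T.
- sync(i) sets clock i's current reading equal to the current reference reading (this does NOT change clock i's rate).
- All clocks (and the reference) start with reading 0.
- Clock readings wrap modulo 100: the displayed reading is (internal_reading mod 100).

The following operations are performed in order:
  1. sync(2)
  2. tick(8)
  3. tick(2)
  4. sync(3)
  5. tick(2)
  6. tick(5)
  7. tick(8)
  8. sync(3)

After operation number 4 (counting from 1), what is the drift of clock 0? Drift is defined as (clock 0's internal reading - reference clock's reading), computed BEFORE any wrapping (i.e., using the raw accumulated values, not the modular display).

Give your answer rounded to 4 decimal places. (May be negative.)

Answer: 2.0000

Derivation:
After op 1 sync(2): ref=0.0000 raw=[0.0000 0.0000 0.0000 0.0000]
After op 2 tick(8): ref=8.0000 raw=[9.6000 6.4000 8.8000 12.0000]
After op 3 tick(2): ref=10.0000 raw=[12.0000 8.0000 11.0000 15.0000]
After op 4 sync(3): ref=10.0000 raw=[12.0000 8.0000 11.0000 10.0000]
Drift of clock 0 after op 4: 12.0000 - 10.0000 = 2.0000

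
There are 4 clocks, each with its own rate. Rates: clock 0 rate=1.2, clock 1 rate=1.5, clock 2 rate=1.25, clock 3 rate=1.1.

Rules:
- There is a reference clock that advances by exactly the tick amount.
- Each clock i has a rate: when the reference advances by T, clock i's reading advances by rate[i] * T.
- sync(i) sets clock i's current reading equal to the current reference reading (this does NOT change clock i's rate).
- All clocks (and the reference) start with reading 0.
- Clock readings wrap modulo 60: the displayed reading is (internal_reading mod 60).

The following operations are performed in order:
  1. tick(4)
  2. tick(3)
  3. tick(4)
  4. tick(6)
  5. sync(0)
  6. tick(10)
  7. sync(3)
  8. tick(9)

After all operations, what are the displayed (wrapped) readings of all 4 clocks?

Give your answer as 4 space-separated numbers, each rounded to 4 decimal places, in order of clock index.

After op 1 tick(4): ref=4.0000 raw=[4.8000 6.0000 5.0000 4.4000]
After op 2 tick(3): ref=7.0000 raw=[8.4000 10.5000 8.7500 7.7000]
After op 3 tick(4): ref=11.0000 raw=[13.2000 16.5000 13.7500 12.1000]
After op 4 tick(6): ref=17.0000 raw=[20.4000 25.5000 21.2500 18.7000]
After op 5 sync(0): ref=17.0000 raw=[17.0000 25.5000 21.2500 18.7000]
After op 6 tick(10): ref=27.0000 raw=[29.0000 40.5000 33.7500 29.7000]
After op 7 sync(3): ref=27.0000 raw=[29.0000 40.5000 33.7500 27.0000]
After op 8 tick(9): ref=36.0000 raw=[39.8000 54.0000 45.0000 36.9000]
Wrap final raw readings (mod 60): 39.8000 mod 60 = 39.8000; 54.0000 mod 60 = 54.0000; 45.0000 mod 60 = 45.0000; 36.9000 mod 60 = 36.9000

Answer: 39.8000 54.0000 45.0000 36.9000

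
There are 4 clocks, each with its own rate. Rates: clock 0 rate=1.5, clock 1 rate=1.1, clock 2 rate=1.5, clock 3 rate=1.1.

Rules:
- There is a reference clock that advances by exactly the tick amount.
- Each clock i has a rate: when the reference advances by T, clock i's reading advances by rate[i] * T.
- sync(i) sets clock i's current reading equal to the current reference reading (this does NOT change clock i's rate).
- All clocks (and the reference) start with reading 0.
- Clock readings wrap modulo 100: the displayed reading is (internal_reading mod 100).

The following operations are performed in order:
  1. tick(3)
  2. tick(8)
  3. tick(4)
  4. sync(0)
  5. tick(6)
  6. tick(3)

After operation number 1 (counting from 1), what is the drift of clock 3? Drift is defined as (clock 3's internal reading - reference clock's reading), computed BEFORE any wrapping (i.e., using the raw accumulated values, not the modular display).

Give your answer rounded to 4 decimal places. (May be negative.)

Answer: 0.3000

Derivation:
After op 1 tick(3): ref=3.0000 raw=[4.5000 3.3000 4.5000 3.3000]
Drift of clock 3 after op 1: 3.3000 - 3.0000 = 0.3000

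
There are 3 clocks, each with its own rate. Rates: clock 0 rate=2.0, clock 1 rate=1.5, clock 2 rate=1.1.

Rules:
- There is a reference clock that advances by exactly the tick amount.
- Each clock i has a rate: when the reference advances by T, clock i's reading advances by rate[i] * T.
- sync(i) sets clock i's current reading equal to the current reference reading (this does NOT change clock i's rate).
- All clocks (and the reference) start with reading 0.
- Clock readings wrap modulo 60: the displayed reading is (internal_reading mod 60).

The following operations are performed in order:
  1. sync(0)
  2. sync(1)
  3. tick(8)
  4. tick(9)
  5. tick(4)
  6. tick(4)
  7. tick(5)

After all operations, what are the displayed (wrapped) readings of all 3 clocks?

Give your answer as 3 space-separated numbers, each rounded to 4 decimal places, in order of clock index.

After op 1 sync(0): ref=0.0000 raw=[0.0000 0.0000 0.0000]
After op 2 sync(1): ref=0.0000 raw=[0.0000 0.0000 0.0000]
After op 3 tick(8): ref=8.0000 raw=[16.0000 12.0000 8.8000]
After op 4 tick(9): ref=17.0000 raw=[34.0000 25.5000 18.7000]
After op 5 tick(4): ref=21.0000 raw=[42.0000 31.5000 23.1000]
After op 6 tick(4): ref=25.0000 raw=[50.0000 37.5000 27.5000]
After op 7 tick(5): ref=30.0000 raw=[60.0000 45.0000 33.0000]
Wrap final raw readings (mod 60): 60.0000 mod 60 = 0.0000; 45.0000 mod 60 = 45.0000; 33.0000 mod 60 = 33.0000

Answer: 0.0000 45.0000 33.0000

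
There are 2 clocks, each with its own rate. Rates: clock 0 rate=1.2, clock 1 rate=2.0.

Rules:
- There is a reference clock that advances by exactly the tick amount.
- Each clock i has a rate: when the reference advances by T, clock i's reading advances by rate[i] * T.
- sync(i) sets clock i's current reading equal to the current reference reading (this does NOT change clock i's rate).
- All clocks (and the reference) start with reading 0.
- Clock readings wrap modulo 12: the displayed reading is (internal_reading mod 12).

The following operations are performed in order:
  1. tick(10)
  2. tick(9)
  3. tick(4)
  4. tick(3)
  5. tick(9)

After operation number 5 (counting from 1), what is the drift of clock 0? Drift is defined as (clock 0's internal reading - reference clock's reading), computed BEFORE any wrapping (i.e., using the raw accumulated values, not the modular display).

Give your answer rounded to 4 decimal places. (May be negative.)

After op 1 tick(10): ref=10.0000 raw=[12.0000 20.0000]
After op 2 tick(9): ref=19.0000 raw=[22.8000 38.0000]
After op 3 tick(4): ref=23.0000 raw=[27.6000 46.0000]
After op 4 tick(3): ref=26.0000 raw=[31.2000 52.0000]
After op 5 tick(9): ref=35.0000 raw=[42.0000 70.0000]
Drift of clock 0 after op 5: 42.0000 - 35.0000 = 7.0000

Answer: 7.0000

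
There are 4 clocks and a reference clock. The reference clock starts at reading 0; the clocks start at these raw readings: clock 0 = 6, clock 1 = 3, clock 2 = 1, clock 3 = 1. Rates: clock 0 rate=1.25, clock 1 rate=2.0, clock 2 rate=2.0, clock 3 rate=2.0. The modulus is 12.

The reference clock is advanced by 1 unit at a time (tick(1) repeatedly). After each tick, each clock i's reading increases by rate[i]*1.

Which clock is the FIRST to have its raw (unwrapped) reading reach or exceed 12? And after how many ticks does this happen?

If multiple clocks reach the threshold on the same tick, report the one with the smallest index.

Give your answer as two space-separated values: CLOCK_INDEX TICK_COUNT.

Answer: 0 5

Derivation:
clock 0: start=6, rate=1.25, needs 12-6 = 6; ticks = ceil(6/1.25) = ceil(4.8000) = 5; reading at tick 5 = 6 + 1.25*5 = 12.2500
clock 1: start=3, rate=2.0, needs 12-3 = 9; ticks = ceil(9/2.0) = ceil(4.5000) = 5; reading at tick 5 = 3 + 2.0*5 = 13.0000
clock 2: start=1, rate=2.0, needs 12-1 = 11; ticks = ceil(11/2.0) = ceil(5.5000) = 6; reading at tick 6 = 1 + 2.0*6 = 13.0000
clock 3: start=1, rate=2.0, needs 12-1 = 11; ticks = ceil(11/2.0) = ceil(5.5000) = 6; reading at tick 6 = 1 + 2.0*6 = 13.0000
Minimum tick count = 5; winners = [0, 1]; smallest index = 0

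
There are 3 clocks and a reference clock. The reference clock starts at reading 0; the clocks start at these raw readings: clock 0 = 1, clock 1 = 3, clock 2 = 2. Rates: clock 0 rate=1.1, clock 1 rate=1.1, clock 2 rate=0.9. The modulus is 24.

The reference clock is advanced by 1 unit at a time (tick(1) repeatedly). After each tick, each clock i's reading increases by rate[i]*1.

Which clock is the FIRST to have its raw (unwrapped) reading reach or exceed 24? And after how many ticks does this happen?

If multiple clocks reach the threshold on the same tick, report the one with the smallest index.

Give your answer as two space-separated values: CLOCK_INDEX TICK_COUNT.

clock 0: start=1, rate=1.1, needs 24-1 = 23; ticks = ceil(23/1.1) = ceil(20.9091) = 21; reading at tick 21 = 1 + 1.1*21 = 24.1000
clock 1: start=3, rate=1.1, needs 24-3 = 21; ticks = ceil(21/1.1) = ceil(19.0909) = 20; reading at tick 20 = 3 + 1.1*20 = 25.0000
clock 2: start=2, rate=0.9, needs 24-2 = 22; ticks = ceil(22/0.9) = ceil(24.4444) = 25; reading at tick 25 = 2 + 0.9*25 = 24.5000
Minimum tick count = 20; winners = [1]; smallest index = 1

Answer: 1 20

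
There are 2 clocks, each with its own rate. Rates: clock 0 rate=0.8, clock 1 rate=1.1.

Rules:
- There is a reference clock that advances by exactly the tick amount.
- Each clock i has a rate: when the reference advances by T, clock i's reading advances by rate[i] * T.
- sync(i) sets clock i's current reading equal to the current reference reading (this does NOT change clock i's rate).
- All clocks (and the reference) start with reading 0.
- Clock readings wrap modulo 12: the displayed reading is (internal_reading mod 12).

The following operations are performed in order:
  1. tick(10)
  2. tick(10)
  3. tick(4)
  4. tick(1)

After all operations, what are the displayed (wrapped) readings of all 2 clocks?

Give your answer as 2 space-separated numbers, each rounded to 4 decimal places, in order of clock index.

Answer: 8.0000 3.5000

Derivation:
After op 1 tick(10): ref=10.0000 raw=[8.0000 11.0000]
After op 2 tick(10): ref=20.0000 raw=[16.0000 22.0000]
After op 3 tick(4): ref=24.0000 raw=[19.2000 26.4000]
After op 4 tick(1): ref=25.0000 raw=[20.0000 27.5000]
Wrap final raw readings (mod 12): 20.0000 mod 12 = 8.0000; 27.5000 mod 12 = 3.5000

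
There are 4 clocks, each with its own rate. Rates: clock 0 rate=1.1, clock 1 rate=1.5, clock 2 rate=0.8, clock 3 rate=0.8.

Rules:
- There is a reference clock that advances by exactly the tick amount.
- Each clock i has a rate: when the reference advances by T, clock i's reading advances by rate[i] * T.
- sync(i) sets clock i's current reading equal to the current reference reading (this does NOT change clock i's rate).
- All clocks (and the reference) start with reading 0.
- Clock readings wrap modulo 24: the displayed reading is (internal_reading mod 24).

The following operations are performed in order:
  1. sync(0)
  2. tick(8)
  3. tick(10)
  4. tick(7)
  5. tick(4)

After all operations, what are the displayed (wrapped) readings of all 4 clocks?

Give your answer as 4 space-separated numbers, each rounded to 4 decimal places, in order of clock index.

Answer: 7.9000 19.5000 23.2000 23.2000

Derivation:
After op 1 sync(0): ref=0.0000 raw=[0.0000 0.0000 0.0000 0.0000]
After op 2 tick(8): ref=8.0000 raw=[8.8000 12.0000 6.4000 6.4000]
After op 3 tick(10): ref=18.0000 raw=[19.8000 27.0000 14.4000 14.4000]
After op 4 tick(7): ref=25.0000 raw=[27.5000 37.5000 20.0000 20.0000]
After op 5 tick(4): ref=29.0000 raw=[31.9000 43.5000 23.2000 23.2000]
Wrap final raw readings (mod 24): 31.9000 mod 24 = 7.9000; 43.5000 mod 24 = 19.5000; 23.2000 mod 24 = 23.2000; 23.2000 mod 24 = 23.2000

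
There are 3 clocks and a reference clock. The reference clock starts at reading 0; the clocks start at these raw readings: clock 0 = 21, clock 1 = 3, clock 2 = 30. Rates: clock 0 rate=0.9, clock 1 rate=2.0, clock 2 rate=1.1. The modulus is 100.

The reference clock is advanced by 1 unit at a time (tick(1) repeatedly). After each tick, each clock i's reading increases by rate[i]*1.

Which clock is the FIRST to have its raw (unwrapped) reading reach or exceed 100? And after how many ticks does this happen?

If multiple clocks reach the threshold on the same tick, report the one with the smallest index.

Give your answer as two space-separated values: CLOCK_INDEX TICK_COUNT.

Answer: 1 49

Derivation:
clock 0: start=21, rate=0.9, needs 100-21 = 79; ticks = ceil(79/0.9) = ceil(87.7778) = 88; reading at tick 88 = 21 + 0.9*88 = 100.2000
clock 1: start=3, rate=2.0, needs 100-3 = 97; ticks = ceil(97/2.0) = ceil(48.5000) = 49; reading at tick 49 = 3 + 2.0*49 = 101.0000
clock 2: start=30, rate=1.1, needs 100-30 = 70; ticks = ceil(70/1.1) = ceil(63.6364) = 64; reading at tick 64 = 30 + 1.1*64 = 100.4000
Minimum tick count = 49; winners = [1]; smallest index = 1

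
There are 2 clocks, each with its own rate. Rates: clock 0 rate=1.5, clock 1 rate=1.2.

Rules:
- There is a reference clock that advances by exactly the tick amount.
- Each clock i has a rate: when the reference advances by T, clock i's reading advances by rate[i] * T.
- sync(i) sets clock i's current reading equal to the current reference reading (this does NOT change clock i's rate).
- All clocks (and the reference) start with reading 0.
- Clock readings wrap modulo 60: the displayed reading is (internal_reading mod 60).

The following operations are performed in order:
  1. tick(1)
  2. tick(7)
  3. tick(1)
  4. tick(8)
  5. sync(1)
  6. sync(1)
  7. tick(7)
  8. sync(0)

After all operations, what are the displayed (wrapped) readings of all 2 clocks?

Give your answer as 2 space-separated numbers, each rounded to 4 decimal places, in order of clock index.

Answer: 24.0000 25.4000

Derivation:
After op 1 tick(1): ref=1.0000 raw=[1.5000 1.2000]
After op 2 tick(7): ref=8.0000 raw=[12.0000 9.6000]
After op 3 tick(1): ref=9.0000 raw=[13.5000 10.8000]
After op 4 tick(8): ref=17.0000 raw=[25.5000 20.4000]
After op 5 sync(1): ref=17.0000 raw=[25.5000 17.0000]
After op 6 sync(1): ref=17.0000 raw=[25.5000 17.0000]
After op 7 tick(7): ref=24.0000 raw=[36.0000 25.4000]
After op 8 sync(0): ref=24.0000 raw=[24.0000 25.4000]
Wrap final raw readings (mod 60): 24.0000 mod 60 = 24.0000; 25.4000 mod 60 = 25.4000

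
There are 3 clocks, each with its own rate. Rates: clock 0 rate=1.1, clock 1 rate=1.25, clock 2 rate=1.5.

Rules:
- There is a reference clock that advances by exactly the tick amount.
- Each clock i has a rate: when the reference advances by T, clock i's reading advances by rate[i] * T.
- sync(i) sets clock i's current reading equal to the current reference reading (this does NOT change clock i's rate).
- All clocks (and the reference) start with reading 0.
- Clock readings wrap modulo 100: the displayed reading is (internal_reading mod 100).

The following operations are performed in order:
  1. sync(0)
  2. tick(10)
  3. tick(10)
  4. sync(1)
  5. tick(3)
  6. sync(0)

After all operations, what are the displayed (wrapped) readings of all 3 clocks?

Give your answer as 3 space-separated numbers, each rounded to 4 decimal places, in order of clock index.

After op 1 sync(0): ref=0.0000 raw=[0.0000 0.0000 0.0000]
After op 2 tick(10): ref=10.0000 raw=[11.0000 12.5000 15.0000]
After op 3 tick(10): ref=20.0000 raw=[22.0000 25.0000 30.0000]
After op 4 sync(1): ref=20.0000 raw=[22.0000 20.0000 30.0000]
After op 5 tick(3): ref=23.0000 raw=[25.3000 23.7500 34.5000]
After op 6 sync(0): ref=23.0000 raw=[23.0000 23.7500 34.5000]
Wrap final raw readings (mod 100): 23.0000 mod 100 = 23.0000; 23.7500 mod 100 = 23.7500; 34.5000 mod 100 = 34.5000

Answer: 23.0000 23.7500 34.5000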